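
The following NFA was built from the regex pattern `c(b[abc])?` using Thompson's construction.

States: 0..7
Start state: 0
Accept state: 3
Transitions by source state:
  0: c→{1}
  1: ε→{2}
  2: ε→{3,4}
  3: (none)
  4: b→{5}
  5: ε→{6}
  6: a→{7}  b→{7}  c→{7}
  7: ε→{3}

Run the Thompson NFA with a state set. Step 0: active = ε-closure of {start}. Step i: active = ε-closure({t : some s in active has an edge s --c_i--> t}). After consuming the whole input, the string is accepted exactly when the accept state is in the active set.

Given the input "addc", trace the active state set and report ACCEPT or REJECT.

Answer: REJECT

Derivation:
initial (ε-close {0}): {0}
'a' @ 1: {}  — dead — no transitions
rest 'ddc' ignored (set empty)
after full input: {}  (accept=3 not in)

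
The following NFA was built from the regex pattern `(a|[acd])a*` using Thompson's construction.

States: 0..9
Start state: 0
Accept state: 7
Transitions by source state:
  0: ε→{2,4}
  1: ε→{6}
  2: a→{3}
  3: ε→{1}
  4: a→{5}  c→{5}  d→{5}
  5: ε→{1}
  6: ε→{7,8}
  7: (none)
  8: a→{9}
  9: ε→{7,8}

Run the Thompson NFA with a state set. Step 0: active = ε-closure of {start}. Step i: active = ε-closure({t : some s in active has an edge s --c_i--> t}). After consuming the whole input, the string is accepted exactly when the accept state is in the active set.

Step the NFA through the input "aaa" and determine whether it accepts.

S₀ = ε-closure({0}) = {0,2,4}
'a' @ 1: {1,3,5,6,7,8}  [accepting]
'a' @ 2: {7,8,9}  [accepting]
'a' @ 3: {7,8,9}  [accepting]
final: {7,8,9}; accept 7 in set

Answer: ACCEPT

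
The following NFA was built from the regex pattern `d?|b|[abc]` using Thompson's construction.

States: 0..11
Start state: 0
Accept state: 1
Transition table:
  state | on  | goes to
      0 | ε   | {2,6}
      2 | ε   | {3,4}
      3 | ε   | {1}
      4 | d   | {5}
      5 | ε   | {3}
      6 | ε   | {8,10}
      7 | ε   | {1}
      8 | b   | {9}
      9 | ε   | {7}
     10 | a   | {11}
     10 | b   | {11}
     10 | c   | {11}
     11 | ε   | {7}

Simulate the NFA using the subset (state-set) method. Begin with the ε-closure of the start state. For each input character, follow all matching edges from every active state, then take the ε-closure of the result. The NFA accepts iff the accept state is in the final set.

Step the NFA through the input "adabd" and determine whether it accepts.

start: ε-closure({0}) = {0,1,2,3,4,6,8,10}
'a' @ 1: {1,7,11}  [accepting]
'd' @ 2: {}  — no active states
rest 'abd' ignored (set empty)
end set {} — state 1 not in

Answer: REJECT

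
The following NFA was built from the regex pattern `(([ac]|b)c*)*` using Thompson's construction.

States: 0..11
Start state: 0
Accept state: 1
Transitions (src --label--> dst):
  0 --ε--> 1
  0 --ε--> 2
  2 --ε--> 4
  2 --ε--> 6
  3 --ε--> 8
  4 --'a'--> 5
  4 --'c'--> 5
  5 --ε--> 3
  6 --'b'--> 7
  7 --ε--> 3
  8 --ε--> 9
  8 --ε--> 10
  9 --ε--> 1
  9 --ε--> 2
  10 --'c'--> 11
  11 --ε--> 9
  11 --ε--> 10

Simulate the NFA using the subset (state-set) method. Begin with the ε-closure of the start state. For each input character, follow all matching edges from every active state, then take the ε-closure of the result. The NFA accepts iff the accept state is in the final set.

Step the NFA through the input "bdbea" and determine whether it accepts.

initial (ε-close {0}): {0,1,2,4,6}
'b' @ 1: {1,2,3,4,6,7,8,9,10}  ✓accept
'd' @ 2: {}  — dead — no transitions
rest 'bea' ignored (set empty)
after full input: {}  (accept=1 not in)

Answer: REJECT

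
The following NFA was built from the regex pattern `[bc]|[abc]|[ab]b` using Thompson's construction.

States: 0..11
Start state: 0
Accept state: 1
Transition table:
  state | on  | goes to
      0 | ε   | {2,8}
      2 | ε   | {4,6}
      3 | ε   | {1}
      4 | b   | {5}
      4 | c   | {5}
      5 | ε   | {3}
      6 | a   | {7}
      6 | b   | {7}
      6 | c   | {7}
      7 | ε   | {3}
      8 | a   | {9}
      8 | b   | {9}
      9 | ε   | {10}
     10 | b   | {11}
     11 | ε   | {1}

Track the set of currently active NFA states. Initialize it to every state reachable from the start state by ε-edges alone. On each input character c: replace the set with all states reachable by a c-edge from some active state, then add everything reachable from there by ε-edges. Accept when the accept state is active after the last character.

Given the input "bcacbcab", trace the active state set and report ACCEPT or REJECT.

S₀ = ε-closure({0}) = {0,2,4,6,8}
'b' @ 1: {1,3,5,7,9,10}  (accept∈set)
'c' @ 2: {}  — no active states
rest 'acbcab' ignored (set empty)
end set {} — state 1 not in

Answer: REJECT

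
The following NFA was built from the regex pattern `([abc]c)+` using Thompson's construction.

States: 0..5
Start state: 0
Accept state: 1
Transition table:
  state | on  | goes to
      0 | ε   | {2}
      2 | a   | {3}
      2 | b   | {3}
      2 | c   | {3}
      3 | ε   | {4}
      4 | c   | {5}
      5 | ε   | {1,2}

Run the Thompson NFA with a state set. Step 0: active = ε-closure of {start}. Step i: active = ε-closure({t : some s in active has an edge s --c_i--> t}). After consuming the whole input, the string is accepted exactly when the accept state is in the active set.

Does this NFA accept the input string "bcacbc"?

Answer: ACCEPT

Trace:
start: ε-closure({0}) = {0,2}
'b' @ 1: {3,4}
'c' @ 2: {1,2,5}  ✓accept
'a' @ 3: {3,4}
'c' @ 4: {1,2,5}  ✓accept
'b' @ 5: {3,4}
'c' @ 6: {1,2,5}  ✓accept
after full input: {1,2,5}  (accept=1 in)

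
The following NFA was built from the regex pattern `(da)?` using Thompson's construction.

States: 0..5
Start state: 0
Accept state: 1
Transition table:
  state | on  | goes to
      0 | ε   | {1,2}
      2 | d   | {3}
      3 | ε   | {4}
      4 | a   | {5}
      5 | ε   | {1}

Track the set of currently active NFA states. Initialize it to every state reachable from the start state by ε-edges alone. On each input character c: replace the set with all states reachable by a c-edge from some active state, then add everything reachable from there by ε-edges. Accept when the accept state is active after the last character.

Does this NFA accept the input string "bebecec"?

S₀ = ε-closure({0}) = {0,1,2}
'b' @ 1: {}  — no active states
rest 'ebecec' ignored (set empty)
after full input: {}  (accept=1 not in)

Answer: REJECT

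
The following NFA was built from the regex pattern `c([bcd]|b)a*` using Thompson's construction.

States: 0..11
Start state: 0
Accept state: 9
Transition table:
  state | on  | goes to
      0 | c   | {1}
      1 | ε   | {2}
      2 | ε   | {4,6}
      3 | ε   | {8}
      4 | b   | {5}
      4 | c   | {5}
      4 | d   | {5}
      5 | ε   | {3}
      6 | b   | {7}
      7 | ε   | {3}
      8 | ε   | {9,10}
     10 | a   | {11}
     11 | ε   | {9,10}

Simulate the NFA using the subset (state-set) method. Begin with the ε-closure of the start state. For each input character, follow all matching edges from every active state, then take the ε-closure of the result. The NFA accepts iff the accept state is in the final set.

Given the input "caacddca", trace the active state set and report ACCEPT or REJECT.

S₀ = ε-closure({0}) = {0}
'c' @ 1: {1,2,4,6}
'a' @ 2: {}  — dead — no transitions
rest 'acddca' ignored (set empty)
after full input: {}  (accept=9 not in)

Answer: REJECT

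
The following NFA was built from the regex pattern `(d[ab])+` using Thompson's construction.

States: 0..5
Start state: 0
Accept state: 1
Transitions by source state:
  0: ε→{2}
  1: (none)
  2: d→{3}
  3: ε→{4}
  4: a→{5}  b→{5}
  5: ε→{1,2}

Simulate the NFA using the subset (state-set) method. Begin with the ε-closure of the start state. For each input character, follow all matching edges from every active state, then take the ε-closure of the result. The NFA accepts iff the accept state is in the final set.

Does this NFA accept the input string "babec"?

Answer: REJECT

Derivation:
initial (ε-close {0}): {0,2}
'b' @ 1: {}  — dead — no transitions
rest 'abec' ignored (set empty)
after full input: {}  (accept=1 not in)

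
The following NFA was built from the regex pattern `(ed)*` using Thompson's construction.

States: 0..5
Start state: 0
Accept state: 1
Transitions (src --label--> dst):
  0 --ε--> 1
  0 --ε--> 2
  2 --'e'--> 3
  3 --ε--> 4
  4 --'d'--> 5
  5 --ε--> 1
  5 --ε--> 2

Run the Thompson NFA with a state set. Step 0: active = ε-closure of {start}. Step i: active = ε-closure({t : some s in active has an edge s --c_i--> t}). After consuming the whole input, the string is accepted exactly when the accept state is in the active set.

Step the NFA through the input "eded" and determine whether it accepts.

Answer: ACCEPT

Derivation:
initial (ε-close {0}): {0,1,2}
'e' @ 1: {3,4}
'd' @ 2: {1,2,5}  [accepting]
'e' @ 3: {3,4}
'd' @ 4: {1,2,5}  [accepting]
final: {1,2,5}; accept 1 in set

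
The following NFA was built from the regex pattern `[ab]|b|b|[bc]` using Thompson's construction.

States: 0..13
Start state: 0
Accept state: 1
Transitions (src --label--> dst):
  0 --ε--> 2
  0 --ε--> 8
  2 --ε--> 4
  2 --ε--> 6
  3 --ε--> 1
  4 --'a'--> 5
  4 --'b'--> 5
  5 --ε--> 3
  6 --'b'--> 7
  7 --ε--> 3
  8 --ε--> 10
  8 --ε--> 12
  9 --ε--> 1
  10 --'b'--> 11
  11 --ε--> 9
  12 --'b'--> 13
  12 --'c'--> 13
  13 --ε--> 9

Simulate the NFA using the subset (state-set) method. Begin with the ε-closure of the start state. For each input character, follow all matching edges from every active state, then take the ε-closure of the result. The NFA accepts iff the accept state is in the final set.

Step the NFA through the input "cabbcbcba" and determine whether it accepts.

start: ε-closure({0}) = {0,2,4,6,8,10,12}
'c' @ 1: {1,9,13}  [accepting]
'a' @ 2: {}  — state set empty
rest 'bbcbcba' ignored (set empty)
end set {} — state 1 not in

Answer: REJECT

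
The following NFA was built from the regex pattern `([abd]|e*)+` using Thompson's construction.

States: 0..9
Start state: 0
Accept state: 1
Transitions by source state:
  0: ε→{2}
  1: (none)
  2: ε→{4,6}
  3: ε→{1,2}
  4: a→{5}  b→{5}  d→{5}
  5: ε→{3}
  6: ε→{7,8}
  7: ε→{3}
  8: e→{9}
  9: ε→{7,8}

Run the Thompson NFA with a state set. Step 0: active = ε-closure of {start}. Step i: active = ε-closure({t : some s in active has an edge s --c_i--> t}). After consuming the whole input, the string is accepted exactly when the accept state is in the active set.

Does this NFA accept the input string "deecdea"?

Answer: REJECT

Trace:
initial (ε-close {0}): {0,1,2,3,4,6,7,8}
'd' @ 1: {1,2,3,4,5,6,7,8}  ✓accept
'e' @ 2: {1,2,3,4,6,7,8,9}  ✓accept
'e' @ 3: {1,2,3,4,6,7,8,9}  ✓accept
'c' @ 4: {}  — dead — no transitions
rest 'dea' ignored (set empty)
end set {} — state 1 not in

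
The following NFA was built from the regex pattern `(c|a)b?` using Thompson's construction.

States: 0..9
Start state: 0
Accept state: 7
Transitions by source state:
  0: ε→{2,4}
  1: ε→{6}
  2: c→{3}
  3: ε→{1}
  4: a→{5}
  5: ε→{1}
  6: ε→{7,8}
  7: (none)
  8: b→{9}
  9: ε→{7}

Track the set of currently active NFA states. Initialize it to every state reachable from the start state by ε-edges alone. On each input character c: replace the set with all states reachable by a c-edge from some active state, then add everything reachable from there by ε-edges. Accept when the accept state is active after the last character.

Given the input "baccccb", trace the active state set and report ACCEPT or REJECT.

start: ε-closure({0}) = {0,2,4}
'b' @ 1: {}  — dead — no transitions
rest 'accccb' ignored (set empty)
end set {} — state 7 not in

Answer: REJECT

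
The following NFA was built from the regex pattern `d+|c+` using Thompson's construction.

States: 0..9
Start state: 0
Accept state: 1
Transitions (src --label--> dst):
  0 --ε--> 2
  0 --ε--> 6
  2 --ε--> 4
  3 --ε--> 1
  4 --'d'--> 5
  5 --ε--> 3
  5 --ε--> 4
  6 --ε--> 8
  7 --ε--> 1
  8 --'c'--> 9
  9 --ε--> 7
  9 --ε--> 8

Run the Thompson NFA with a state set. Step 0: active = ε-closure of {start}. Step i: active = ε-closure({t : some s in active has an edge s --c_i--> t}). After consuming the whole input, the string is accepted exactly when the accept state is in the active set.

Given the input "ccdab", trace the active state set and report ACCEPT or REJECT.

Answer: REJECT

Trace:
start: ε-closure({0}) = {0,2,4,6,8}
'c' @ 1: {1,7,8,9}  [accepting]
'c' @ 2: {1,7,8,9}  [accepting]
'd' @ 3: {}  — no active states
rest 'ab' ignored (set empty)
final: {}; accept 1 not in set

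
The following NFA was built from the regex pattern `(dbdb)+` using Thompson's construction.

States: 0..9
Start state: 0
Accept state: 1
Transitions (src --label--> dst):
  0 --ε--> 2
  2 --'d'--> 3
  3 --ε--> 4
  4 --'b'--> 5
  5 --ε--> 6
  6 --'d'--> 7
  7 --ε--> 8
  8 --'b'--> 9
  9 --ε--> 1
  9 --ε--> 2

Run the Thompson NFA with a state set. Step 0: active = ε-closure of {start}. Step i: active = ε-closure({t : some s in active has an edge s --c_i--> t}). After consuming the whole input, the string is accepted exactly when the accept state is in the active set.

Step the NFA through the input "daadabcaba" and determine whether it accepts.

S₀ = ε-closure({0}) = {0,2}
'd' @ 1: {3,4}
'a' @ 2: {}  — state set empty
rest 'adabcaba' ignored (set empty)
after full input: {}  (accept=1 not in)

Answer: REJECT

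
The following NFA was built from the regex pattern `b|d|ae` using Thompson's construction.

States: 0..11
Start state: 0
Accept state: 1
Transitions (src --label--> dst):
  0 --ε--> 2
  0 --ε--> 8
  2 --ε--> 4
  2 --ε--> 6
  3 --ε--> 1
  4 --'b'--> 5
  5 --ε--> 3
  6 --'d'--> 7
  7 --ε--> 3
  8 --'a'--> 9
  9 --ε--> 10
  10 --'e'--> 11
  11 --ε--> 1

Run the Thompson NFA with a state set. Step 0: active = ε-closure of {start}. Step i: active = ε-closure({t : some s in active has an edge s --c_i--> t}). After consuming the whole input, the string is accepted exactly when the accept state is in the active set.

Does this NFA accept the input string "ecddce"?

S₀ = ε-closure({0}) = {0,2,4,6,8}
'e' @ 1: {}  — dead — no transitions
rest 'cddce' ignored (set empty)
end set {} — state 1 not in

Answer: REJECT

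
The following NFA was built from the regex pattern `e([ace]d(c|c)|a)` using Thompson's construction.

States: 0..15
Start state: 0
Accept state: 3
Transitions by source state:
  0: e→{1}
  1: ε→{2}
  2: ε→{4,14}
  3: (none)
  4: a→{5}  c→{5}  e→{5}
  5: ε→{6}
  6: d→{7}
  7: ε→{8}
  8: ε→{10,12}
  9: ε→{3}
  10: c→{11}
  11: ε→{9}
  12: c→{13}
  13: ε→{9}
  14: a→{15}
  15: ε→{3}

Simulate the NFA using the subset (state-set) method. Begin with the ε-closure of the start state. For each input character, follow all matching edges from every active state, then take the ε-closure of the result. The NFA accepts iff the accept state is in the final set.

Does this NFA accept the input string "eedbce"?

initial (ε-close {0}): {0}
'e' @ 1: {1,2,4,14}
'e' @ 2: {5,6}
'd' @ 3: {7,8,10,12}
'b' @ 4: {}  — dead — no transitions
rest 'ce' ignored (set empty)
after full input: {}  (accept=3 not in)

Answer: REJECT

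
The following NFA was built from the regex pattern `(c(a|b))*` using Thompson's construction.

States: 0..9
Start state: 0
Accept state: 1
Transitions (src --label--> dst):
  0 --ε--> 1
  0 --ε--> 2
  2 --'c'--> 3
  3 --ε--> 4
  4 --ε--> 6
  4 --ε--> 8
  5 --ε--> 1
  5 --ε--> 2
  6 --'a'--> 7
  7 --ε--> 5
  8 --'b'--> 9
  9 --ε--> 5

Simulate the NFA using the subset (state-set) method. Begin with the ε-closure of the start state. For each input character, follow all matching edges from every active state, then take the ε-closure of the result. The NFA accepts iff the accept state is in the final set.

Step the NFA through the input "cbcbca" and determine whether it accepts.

Answer: ACCEPT

Derivation:
S₀ = ε-closure({0}) = {0,1,2}
'c' @ 1: {3,4,6,8}
'b' @ 2: {1,2,5,9}  ✓accept
'c' @ 3: {3,4,6,8}
'b' @ 4: {1,2,5,9}  ✓accept
'c' @ 5: {3,4,6,8}
'a' @ 6: {1,2,5,7}  ✓accept
end set {1,2,5,7} — state 1 in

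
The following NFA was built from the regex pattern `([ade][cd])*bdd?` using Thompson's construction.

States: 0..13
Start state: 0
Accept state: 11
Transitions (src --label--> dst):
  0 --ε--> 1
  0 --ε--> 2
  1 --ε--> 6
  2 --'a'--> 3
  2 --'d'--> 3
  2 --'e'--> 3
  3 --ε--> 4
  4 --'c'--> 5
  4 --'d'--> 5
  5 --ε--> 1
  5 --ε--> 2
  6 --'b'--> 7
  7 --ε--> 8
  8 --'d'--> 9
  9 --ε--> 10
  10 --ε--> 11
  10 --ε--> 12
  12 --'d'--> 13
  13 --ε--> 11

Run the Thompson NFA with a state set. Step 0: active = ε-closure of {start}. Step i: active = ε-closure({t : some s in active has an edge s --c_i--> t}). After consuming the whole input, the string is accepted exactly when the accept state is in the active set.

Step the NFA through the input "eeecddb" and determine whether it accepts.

Answer: REJECT

Trace:
start: ε-closure({0}) = {0,1,2,6}
'e' @ 1: {3,4}
'e' @ 2: {}  — no active states
rest 'ecddb' ignored (set empty)
final: {}; accept 11 not in set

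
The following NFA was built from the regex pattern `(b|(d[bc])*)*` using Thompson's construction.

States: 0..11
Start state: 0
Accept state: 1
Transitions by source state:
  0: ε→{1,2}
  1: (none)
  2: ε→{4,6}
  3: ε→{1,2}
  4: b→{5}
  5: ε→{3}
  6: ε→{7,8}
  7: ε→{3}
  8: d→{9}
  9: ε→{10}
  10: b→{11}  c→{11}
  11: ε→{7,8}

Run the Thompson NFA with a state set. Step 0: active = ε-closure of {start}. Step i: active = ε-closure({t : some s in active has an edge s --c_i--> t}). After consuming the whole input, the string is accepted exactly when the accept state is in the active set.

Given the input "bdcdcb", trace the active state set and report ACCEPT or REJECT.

start: ε-closure({0}) = {0,1,2,3,4,6,7,8}
'b' @ 1: {1,2,3,4,5,6,7,8}  ✓accept
'd' @ 2: {9,10}
'c' @ 3: {1,2,3,4,6,7,8,11}  ✓accept
'd' @ 4: {9,10}
'c' @ 5: {1,2,3,4,6,7,8,11}  ✓accept
'b' @ 6: {1,2,3,4,5,6,7,8}  ✓accept
end set {1,2,3,4,5,6,7,8} — state 1 in

Answer: ACCEPT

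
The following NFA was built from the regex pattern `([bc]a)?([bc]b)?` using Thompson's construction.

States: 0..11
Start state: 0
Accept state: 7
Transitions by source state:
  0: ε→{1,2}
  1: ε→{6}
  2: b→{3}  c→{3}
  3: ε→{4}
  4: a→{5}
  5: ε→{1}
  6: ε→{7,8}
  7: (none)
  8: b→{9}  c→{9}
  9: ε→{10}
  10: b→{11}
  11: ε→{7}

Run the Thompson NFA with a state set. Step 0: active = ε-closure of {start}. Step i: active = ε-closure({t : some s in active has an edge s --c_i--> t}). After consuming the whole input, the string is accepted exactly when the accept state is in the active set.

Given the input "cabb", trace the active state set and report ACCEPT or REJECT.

S₀ = ε-closure({0}) = {0,1,2,6,7,8}
'c' @ 1: {3,4,9,10}
'a' @ 2: {1,5,6,7,8}  [accepting]
'b' @ 3: {9,10}
'b' @ 4: {7,11}  [accepting]
final: {7,11}; accept 7 in set

Answer: ACCEPT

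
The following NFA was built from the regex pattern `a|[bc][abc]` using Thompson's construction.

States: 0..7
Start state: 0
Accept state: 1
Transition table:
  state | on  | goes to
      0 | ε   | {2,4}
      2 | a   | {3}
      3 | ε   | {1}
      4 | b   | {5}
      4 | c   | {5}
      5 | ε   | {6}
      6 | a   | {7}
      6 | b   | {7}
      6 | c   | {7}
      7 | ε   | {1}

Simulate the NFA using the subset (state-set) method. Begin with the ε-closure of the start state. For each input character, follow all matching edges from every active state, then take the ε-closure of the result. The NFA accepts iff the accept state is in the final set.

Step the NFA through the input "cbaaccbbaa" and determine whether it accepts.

S₀ = ε-closure({0}) = {0,2,4}
'c' @ 1: {5,6}
'b' @ 2: {1,7}  ✓accept
'a' @ 3: {}  — dead — no transitions
rest 'accbbaa' ignored (set empty)
after full input: {}  (accept=1 not in)

Answer: REJECT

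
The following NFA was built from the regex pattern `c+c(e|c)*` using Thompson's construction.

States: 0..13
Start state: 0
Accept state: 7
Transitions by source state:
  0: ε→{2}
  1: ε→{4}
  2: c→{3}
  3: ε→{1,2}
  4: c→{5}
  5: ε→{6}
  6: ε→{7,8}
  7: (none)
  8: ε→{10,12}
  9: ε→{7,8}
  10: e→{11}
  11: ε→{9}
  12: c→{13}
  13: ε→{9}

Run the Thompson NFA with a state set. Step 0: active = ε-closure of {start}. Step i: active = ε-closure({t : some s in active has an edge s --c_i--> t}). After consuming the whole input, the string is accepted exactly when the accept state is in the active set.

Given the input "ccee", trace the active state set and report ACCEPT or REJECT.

Answer: ACCEPT

Derivation:
S₀ = ε-closure({0}) = {0,2}
'c' @ 1: {1,2,3,4}
'c' @ 2: {1,2,3,4,5,6,7,8,10,12}  ✓accept
'e' @ 3: {7,8,9,10,11,12}  ✓accept
'e' @ 4: {7,8,9,10,11,12}  ✓accept
final: {7,8,9,10,11,12}; accept 7 in set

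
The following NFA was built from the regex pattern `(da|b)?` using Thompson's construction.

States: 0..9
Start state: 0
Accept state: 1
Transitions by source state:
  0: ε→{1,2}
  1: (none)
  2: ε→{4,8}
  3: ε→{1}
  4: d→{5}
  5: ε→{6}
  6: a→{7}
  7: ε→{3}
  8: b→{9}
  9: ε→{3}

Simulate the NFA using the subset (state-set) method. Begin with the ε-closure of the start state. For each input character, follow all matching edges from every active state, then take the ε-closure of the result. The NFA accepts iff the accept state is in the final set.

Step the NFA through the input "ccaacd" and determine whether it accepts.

initial (ε-close {0}): {0,1,2,4,8}
'c' @ 1: {}  — state set empty
rest 'caacd' ignored (set empty)
end set {} — state 1 not in

Answer: REJECT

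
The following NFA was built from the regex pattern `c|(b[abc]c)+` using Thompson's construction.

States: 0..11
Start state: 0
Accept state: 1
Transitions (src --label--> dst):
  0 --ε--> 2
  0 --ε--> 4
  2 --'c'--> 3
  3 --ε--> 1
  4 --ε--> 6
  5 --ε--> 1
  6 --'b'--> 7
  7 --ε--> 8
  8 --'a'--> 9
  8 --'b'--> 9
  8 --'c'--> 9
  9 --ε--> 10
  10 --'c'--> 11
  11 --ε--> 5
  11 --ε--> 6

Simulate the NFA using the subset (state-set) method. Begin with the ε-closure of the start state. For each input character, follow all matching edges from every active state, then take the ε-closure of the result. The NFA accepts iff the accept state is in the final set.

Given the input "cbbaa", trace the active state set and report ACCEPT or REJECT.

start: ε-closure({0}) = {0,2,4,6}
'c' @ 1: {1,3}  [accepting]
'b' @ 2: {}  — dead — no transitions
rest 'baa' ignored (set empty)
final: {}; accept 1 not in set

Answer: REJECT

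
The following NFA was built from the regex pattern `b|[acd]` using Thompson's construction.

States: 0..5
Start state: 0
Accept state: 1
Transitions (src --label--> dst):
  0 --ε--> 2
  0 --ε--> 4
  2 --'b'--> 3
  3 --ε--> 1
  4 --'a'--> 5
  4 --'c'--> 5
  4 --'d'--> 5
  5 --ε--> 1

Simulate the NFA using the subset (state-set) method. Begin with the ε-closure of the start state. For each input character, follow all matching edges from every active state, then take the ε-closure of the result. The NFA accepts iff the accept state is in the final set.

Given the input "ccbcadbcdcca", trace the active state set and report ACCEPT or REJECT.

Answer: REJECT

Trace:
S₀ = ε-closure({0}) = {0,2,4}
'c' @ 1: {1,5}  (accept∈set)
'c' @ 2: {}  — no active states
rest 'bcadbcdcca' ignored (set empty)
final: {}; accept 1 not in set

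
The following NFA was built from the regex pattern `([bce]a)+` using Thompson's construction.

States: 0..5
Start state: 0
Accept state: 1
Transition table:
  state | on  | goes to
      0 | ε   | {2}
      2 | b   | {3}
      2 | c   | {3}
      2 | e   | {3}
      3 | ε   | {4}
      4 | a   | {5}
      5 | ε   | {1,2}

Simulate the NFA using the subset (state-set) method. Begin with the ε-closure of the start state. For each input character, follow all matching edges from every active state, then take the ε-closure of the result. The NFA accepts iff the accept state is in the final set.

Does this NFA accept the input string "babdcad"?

Answer: REJECT

Trace:
start: ε-closure({0}) = {0,2}
'b' @ 1: {3,4}
'a' @ 2: {1,2,5}  [accepting]
'b' @ 3: {3,4}
'd' @ 4: {}  — state set empty
rest 'cad' ignored (set empty)
final: {}; accept 1 not in set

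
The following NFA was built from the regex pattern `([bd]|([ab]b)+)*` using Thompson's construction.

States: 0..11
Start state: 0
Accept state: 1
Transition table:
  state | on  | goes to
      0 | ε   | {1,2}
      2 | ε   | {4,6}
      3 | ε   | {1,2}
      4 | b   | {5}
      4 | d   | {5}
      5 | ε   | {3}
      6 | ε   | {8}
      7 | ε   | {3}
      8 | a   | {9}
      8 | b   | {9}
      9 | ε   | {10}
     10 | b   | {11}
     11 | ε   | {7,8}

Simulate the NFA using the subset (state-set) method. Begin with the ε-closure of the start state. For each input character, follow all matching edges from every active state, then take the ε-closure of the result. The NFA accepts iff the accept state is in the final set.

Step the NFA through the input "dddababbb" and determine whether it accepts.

Answer: ACCEPT

Steps:
initial (ε-close {0}): {0,1,2,4,6,8}
'd' @ 1: {1,2,3,4,5,6,8}  ✓accept
'd' @ 2: {1,2,3,4,5,6,8}  ✓accept
'd' @ 3: {1,2,3,4,5,6,8}  ✓accept
'a' @ 4: {9,10}
'b' @ 5: {1,2,3,4,6,7,8,11}  ✓accept
'a' @ 6: {9,10}
'b' @ 7: {1,2,3,4,6,7,8,11}  ✓accept
'b' @ 8: {1,2,3,4,5,6,8,9,10}  ✓accept
'b' @ 9: {1,2,3,4,5,6,7,8,9,10,11}  ✓accept
final: {1,2,3,4,5,6,7,8,9,10,11}; accept 1 in set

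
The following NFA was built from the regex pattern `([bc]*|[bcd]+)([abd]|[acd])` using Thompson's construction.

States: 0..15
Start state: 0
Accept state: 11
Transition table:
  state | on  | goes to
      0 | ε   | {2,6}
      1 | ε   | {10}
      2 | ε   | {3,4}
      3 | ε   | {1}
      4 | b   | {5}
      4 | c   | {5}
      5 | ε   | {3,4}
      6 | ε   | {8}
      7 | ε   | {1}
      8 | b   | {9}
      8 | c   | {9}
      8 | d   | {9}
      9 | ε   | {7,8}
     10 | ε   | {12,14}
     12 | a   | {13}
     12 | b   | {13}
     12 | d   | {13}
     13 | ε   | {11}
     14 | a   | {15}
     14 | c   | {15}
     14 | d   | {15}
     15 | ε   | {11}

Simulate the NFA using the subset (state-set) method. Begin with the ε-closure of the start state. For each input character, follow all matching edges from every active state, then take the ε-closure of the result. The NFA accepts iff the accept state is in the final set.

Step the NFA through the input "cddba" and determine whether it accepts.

S₀ = ε-closure({0}) = {0,1,2,3,4,6,8,10,12,14}
'c' @ 1: {1,3,4,5,7,8,9,10,11,12,14,15}  ✓accept
'd' @ 2: {1,7,8,9,10,11,12,13,14,15}  ✓accept
'd' @ 3: {1,7,8,9,10,11,12,13,14,15}  ✓accept
'b' @ 4: {1,7,8,9,10,11,12,13,14}  ✓accept
'a' @ 5: {11,13,15}  ✓accept
final: {11,13,15}; accept 11 in set

Answer: ACCEPT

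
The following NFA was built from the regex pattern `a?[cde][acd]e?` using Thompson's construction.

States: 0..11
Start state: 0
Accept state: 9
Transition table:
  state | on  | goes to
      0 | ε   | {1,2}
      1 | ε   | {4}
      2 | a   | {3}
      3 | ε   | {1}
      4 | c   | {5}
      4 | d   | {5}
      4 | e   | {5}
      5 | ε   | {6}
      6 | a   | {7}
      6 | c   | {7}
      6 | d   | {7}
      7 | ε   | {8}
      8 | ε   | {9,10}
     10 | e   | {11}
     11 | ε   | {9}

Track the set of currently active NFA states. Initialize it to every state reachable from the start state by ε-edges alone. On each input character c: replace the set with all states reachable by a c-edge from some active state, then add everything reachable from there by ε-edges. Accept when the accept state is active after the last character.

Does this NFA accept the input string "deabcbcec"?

Answer: REJECT

Steps:
initial (ε-close {0}): {0,1,2,4}
'd' @ 1: {5,6}
'e' @ 2: {}  — state set empty
rest 'abcbcec' ignored (set empty)
after full input: {}  (accept=9 not in)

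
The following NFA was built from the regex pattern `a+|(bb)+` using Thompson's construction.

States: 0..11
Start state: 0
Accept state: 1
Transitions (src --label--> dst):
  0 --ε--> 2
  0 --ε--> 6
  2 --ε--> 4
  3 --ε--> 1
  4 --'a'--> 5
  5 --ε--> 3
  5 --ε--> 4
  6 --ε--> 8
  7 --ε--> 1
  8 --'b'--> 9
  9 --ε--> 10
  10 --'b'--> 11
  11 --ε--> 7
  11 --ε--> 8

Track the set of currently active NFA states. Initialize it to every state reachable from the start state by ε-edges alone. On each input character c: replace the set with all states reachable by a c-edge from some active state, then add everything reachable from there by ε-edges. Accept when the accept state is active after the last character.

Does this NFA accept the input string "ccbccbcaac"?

Answer: REJECT

Trace:
S₀ = ε-closure({0}) = {0,2,4,6,8}
'c' @ 1: {}  — dead — no transitions
rest 'cbccbcaac' ignored (set empty)
after full input: {}  (accept=1 not in)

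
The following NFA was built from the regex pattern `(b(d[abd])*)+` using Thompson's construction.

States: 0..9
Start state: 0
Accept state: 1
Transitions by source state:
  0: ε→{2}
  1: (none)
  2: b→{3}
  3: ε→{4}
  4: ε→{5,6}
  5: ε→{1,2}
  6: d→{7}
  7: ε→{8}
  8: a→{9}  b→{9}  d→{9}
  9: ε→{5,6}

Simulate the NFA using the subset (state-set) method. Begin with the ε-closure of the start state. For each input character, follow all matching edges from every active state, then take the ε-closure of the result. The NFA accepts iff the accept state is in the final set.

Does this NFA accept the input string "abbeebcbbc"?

Answer: REJECT

Derivation:
initial (ε-close {0}): {0,2}
'a' @ 1: {}  — no active states
rest 'bbeebcbbc' ignored (set empty)
end set {} — state 1 not in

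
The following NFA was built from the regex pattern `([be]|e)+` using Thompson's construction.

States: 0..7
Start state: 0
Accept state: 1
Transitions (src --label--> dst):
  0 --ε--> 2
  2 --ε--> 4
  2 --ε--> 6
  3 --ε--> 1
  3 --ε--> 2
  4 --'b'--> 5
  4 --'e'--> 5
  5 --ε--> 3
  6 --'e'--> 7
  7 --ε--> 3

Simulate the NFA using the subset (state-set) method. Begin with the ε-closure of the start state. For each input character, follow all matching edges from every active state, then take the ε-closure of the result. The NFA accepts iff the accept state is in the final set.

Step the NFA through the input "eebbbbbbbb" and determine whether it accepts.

Answer: ACCEPT

Derivation:
start: ε-closure({0}) = {0,2,4,6}
'e' @ 1: {1,2,3,4,5,6,7}  [accepting]
'e' @ 2: {1,2,3,4,5,6,7}  [accepting]
'b' @ 3: {1,2,3,4,5,6}  [accepting]
'b' @ 4: {1,2,3,4,5,6}  [accepting]
'b' @ 5: {1,2,3,4,5,6}  [accepting]
'b' @ 6: {1,2,3,4,5,6}  [accepting]
'b' @ 7: {1,2,3,4,5,6}  [accepting]
'b' @ 8: {1,2,3,4,5,6}  [accepting]
'b' @ 9: {1,2,3,4,5,6}  [accepting]
'b' @ 10: {1,2,3,4,5,6}  [accepting]
end set {1,2,3,4,5,6} — state 1 in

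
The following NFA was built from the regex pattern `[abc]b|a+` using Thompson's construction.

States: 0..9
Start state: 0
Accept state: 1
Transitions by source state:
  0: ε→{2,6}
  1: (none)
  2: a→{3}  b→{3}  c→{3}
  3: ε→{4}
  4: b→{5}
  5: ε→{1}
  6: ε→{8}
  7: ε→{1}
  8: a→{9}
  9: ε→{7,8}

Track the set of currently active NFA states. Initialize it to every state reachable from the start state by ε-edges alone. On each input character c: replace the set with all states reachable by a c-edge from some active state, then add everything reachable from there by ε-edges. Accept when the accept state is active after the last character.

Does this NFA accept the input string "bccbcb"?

S₀ = ε-closure({0}) = {0,2,6,8}
'b' @ 1: {3,4}
'c' @ 2: {}  — no active states
rest 'cbcb' ignored (set empty)
end set {} — state 1 not in

Answer: REJECT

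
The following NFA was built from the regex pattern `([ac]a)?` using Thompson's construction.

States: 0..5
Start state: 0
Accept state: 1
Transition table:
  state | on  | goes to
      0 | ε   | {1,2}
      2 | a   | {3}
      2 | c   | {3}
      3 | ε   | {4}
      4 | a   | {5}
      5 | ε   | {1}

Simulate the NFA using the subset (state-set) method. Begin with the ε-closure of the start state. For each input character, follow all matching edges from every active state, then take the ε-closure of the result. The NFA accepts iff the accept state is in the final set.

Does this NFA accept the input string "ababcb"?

start: ε-closure({0}) = {0,1,2}
'a' @ 1: {3,4}
'b' @ 2: {}  — dead — no transitions
rest 'abcb' ignored (set empty)
final: {}; accept 1 not in set

Answer: REJECT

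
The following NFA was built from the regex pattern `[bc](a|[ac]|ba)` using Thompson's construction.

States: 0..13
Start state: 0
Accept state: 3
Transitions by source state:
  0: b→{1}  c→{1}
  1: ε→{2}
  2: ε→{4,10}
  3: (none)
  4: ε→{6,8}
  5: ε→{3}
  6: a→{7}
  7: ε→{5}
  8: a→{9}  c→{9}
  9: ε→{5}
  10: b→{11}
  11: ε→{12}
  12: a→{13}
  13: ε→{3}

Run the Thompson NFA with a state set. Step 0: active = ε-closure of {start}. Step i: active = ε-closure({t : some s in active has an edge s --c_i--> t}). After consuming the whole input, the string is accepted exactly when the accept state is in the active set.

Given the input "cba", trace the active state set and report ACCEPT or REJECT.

Answer: ACCEPT

Trace:
initial (ε-close {0}): {0}
'c' @ 1: {1,2,4,6,8,10}
'b' @ 2: {11,12}
'a' @ 3: {3,13}  [accepting]
end set {3,13} — state 3 in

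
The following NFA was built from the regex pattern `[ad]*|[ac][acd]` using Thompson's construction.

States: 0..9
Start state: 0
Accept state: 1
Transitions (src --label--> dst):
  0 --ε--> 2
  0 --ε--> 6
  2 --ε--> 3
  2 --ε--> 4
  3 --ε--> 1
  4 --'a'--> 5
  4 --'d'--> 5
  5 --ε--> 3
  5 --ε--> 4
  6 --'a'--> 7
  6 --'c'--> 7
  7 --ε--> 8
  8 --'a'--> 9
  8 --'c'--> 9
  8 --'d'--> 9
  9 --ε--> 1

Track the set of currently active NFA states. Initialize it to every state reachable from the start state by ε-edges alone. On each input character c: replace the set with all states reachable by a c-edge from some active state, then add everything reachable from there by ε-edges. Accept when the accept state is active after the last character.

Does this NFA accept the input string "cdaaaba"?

initial (ε-close {0}): {0,1,2,3,4,6}
'c' @ 1: {7,8}
'd' @ 2: {1,9}  [accepting]
'a' @ 3: {}  — state set empty
rest 'aaba' ignored (set empty)
end set {} — state 1 not in

Answer: REJECT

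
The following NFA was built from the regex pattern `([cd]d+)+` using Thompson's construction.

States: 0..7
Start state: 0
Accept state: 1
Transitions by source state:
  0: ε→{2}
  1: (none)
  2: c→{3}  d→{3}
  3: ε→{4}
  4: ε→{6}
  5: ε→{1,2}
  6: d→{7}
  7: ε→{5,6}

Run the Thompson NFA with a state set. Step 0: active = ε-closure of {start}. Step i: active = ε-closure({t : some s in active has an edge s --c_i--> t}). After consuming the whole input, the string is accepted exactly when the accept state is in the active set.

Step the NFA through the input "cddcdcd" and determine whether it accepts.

initial (ε-close {0}): {0,2}
'c' @ 1: {3,4,6}
'd' @ 2: {1,2,5,6,7}  ✓accept
'd' @ 3: {1,2,3,4,5,6,7}  ✓accept
'c' @ 4: {3,4,6}
'd' @ 5: {1,2,5,6,7}  ✓accept
'c' @ 6: {3,4,6}
'd' @ 7: {1,2,5,6,7}  ✓accept
final: {1,2,5,6,7}; accept 1 in set

Answer: ACCEPT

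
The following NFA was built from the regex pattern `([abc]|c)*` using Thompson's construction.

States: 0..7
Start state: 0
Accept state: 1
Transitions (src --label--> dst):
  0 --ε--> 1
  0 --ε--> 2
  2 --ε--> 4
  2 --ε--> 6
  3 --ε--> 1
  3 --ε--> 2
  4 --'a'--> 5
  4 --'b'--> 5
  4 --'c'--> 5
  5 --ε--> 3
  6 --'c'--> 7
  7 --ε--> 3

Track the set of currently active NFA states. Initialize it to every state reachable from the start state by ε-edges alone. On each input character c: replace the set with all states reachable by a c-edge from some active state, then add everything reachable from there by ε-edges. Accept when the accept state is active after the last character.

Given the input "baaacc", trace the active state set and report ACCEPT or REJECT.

S₀ = ε-closure({0}) = {0,1,2,4,6}
'b' @ 1: {1,2,3,4,5,6}  ✓accept
'a' @ 2: {1,2,3,4,5,6}  ✓accept
'a' @ 3: {1,2,3,4,5,6}  ✓accept
'a' @ 4: {1,2,3,4,5,6}  ✓accept
'c' @ 5: {1,2,3,4,5,6,7}  ✓accept
'c' @ 6: {1,2,3,4,5,6,7}  ✓accept
end set {1,2,3,4,5,6,7} — state 1 in

Answer: ACCEPT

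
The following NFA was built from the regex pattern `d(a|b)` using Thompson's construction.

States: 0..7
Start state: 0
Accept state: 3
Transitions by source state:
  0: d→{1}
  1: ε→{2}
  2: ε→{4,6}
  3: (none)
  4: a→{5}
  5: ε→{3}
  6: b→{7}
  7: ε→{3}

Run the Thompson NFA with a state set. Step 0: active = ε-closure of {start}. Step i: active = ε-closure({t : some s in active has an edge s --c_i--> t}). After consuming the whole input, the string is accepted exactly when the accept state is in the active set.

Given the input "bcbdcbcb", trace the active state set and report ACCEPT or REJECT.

initial (ε-close {0}): {0}
'b' @ 1: {}  — state set empty
rest 'cbdcbcb' ignored (set empty)
final: {}; accept 3 not in set

Answer: REJECT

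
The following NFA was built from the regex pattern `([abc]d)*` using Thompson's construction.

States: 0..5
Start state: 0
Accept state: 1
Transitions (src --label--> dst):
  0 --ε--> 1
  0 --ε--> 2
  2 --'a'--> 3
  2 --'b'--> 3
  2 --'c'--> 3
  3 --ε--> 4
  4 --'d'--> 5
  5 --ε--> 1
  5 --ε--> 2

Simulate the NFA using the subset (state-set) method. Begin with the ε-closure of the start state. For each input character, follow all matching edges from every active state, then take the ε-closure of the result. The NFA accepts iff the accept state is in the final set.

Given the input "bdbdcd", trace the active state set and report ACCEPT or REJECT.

Answer: ACCEPT

Steps:
start: ε-closure({0}) = {0,1,2}
'b' @ 1: {3,4}
'd' @ 2: {1,2,5}  ✓accept
'b' @ 3: {3,4}
'd' @ 4: {1,2,5}  ✓accept
'c' @ 5: {3,4}
'd' @ 6: {1,2,5}  ✓accept
final: {1,2,5}; accept 1 in set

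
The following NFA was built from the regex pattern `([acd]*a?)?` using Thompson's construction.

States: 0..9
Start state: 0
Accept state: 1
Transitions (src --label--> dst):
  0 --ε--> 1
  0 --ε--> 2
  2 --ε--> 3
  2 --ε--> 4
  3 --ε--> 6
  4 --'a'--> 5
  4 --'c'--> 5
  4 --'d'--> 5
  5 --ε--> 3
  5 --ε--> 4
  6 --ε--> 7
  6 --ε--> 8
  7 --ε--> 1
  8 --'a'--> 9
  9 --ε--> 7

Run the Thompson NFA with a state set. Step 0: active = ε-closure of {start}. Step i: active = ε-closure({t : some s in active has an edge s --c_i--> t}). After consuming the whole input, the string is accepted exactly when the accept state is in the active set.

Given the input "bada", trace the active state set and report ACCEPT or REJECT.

S₀ = ε-closure({0}) = {0,1,2,3,4,6,7,8}
'b' @ 1: {}  — no active states
rest 'ada' ignored (set empty)
final: {}; accept 1 not in set

Answer: REJECT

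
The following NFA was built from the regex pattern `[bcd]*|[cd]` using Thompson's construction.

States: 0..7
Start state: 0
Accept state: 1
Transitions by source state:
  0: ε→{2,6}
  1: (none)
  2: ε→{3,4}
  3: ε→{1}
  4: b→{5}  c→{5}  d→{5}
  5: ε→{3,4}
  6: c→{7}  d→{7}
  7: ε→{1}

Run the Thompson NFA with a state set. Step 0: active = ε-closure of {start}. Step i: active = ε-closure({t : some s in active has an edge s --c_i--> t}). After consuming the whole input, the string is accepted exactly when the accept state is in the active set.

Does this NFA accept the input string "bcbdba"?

start: ε-closure({0}) = {0,1,2,3,4,6}
'b' @ 1: {1,3,4,5}  [accepting]
'c' @ 2: {1,3,4,5}  [accepting]
'b' @ 3: {1,3,4,5}  [accepting]
'd' @ 4: {1,3,4,5}  [accepting]
'b' @ 5: {1,3,4,5}  [accepting]
'a' @ 6: {}  — state set empty
final: {}; accept 1 not in set

Answer: REJECT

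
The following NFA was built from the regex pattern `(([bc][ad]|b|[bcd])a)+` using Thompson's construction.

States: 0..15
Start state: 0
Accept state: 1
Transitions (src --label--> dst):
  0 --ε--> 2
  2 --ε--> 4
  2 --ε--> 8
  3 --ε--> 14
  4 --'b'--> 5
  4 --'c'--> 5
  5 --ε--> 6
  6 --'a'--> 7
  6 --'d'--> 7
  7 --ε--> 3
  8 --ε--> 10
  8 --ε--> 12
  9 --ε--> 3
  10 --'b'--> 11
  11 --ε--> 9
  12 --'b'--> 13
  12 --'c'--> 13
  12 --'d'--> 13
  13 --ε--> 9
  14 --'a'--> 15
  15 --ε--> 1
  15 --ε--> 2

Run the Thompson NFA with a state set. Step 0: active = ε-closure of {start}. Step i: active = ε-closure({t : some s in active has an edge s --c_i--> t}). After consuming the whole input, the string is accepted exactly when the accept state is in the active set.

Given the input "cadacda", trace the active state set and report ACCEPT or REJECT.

initial (ε-close {0}): {0,2,4,8,10,12}
'c' @ 1: {3,5,6,9,13,14}
'a' @ 2: {1,2,3,4,7,8,10,12,14,15}  (accept∈set)
'd' @ 3: {3,9,13,14}
'a' @ 4: {1,2,4,8,10,12,15}  (accept∈set)
'c' @ 5: {3,5,6,9,13,14}
'd' @ 6: {3,7,14}
'a' @ 7: {1,2,4,8,10,12,15}  (accept∈set)
end set {1,2,4,8,10,12,15} — state 1 in

Answer: ACCEPT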